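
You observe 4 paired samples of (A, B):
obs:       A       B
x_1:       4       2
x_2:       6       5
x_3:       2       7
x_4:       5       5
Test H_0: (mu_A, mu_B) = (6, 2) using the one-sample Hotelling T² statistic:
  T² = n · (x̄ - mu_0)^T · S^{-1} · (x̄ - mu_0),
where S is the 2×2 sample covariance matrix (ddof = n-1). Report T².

Step 1 — sample mean vector:
  mean(A) = (4 + 6 + 2 + 5) / 4 = 17/4 = 4.25
  mean(B) = (2 + 5 + 7 + 5) / 4 = 19/4 = 4.75
  x̄ = (4.25, 4.75),  deviation x̄ - mu_0 = (4.25, 4.75) - (6, 2) = (-1.75, 2.75).

Step 2 — sample covariance matrix, S[i,j] = (1/(n-1)) · Σ_k (x_{k,i} - mean_i) · (x_{k,j} - mean_j), divisor n-1 = 3:
  S[A,A] = ((-0.25)·(-0.25) + (1.75)·(1.75) + (-2.25)·(-2.25) + (0.75)·(0.75)) / 3 = 8.75/3 = 2.9167
  S[A,B] = ((-0.25)·(-2.75) + (1.75)·(0.25) + (-2.25)·(2.25) + (0.75)·(0.25)) / 3 = -3.75/3 = -1.25
  S[B,B] = ((-2.75)·(-2.75) + (0.25)·(0.25) + (2.25)·(2.25) + (0.25)·(0.25)) / 3 = 12.75/3 = 4.25
  S = [[2.9167, -1.25],
 [-1.25, 4.25]].

Step 3 — invert S. det(S) = 2.9167·4.25 - (-1.25)² = 10.8333.
  S^{-1} = (1/det) · [[d, -b], [-b, a]] = [[0.3923, 0.1154],
 [0.1154, 0.2692]].

Step 4 — quadratic form (x̄ - mu_0)^T · S^{-1} · (x̄ - mu_0):
  S^{-1} · (x̄ - mu_0) = (-0.3692, 0.5385),
  (x̄ - mu_0)^T · [...] = (-1.75)·(-0.3692) + (2.75)·(0.5385) = 2.1269.

Step 5 — scale by n: T² = 4 · 2.1269 = 8.5077.

T² ≈ 8.5077


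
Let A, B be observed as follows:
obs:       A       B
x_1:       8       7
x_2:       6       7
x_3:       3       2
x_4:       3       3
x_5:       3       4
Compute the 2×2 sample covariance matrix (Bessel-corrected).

Step 1 — column means:
  mean(A) = (8 + 6 + 3 + 3 + 3) / 5 = 23/5 = 4.6
  mean(B) = (7 + 7 + 2 + 3 + 4) / 5 = 23/5 = 4.6

Step 2 — sample covariance S[i,j] = (1/(n-1)) · Σ_k (x_{k,i} - mean_i) · (x_{k,j} - mean_j), with n-1 = 4.
  S[A,A] = ((3.4)·(3.4) + (1.4)·(1.4) + (-1.6)·(-1.6) + (-1.6)·(-1.6) + (-1.6)·(-1.6)) / 4 = 21.2/4 = 5.3
  S[A,B] = ((3.4)·(2.4) + (1.4)·(2.4) + (-1.6)·(-2.6) + (-1.6)·(-1.6) + (-1.6)·(-0.6)) / 4 = 19.2/4 = 4.8
  S[B,B] = ((2.4)·(2.4) + (2.4)·(2.4) + (-2.6)·(-2.6) + (-1.6)·(-1.6) + (-0.6)·(-0.6)) / 4 = 21.2/4 = 5.3

S is symmetric (S[j,i] = S[i,j]). Assembling:

S = [[5.3, 4.8],
 [4.8, 5.3]]


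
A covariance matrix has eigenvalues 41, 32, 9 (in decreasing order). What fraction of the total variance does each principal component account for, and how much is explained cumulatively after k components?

Step 1 — total variance = trace(Sigma) = Σ λ_i = 41 + 32 + 9 = 82.

Step 2 — fraction explained by component i = λ_i / Σ λ:
  PC1: 41/82 = 0.5
  PC2: 32/82 = 0.3902
  PC3: 9/82 = 0.1098

Step 3 — cumulative fraction after k components = (λ_1 + ... + λ_k) / Σ λ:
  k = 1: 41/82 = 0.5
  k = 2: (41 + 32)/82 = 73/82 = 0.8902
  k = 3: (41 + 32 + 9)/82 = 82/82 = 1

Summary (fraction, with percent):

explained: PC1 0.5 (50%), PC2 0.3902 (39.02%), PC3 0.1098 (10.98%);  cumulative: 0.5, 0.8902, 1


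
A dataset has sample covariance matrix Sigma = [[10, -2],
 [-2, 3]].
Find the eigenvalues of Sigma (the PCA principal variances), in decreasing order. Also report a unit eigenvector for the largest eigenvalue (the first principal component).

Step 1 — characteristic polynomial of 2×2 Sigma:
  det(Sigma - λI) = λ² - trace · λ + det = 0.
  trace = 10 + 3 = 13, det = 10·3 - (-2)² = 26.
Step 2 — discriminant:
  Δ = trace² - 4·det = 169 - 104 = 65.
Step 3 — eigenvalues:
  λ = (trace ± √Δ)/2 = (13 ± 8.0623)/2,
  λ_1 = 10.5311,  λ_2 = 2.4689.

Step 4 — unit eigenvector for λ_1: solve (Sigma - λ_1 I)v = 0. First row:
  (10 - 10.5311)·v_x + (-2)·v_y = 0, i.e. (-0.5311)·v_x + (-2)·v_y = 0,
  so v ∝ (b, λ_1 - a) = (-2, 0.5311); multiply by -1 so the first entry is positive: u = (2, -0.5311).
  ||u|| = √((2)² + (-0.5311)²) = √(4.2821) ≈ 2.0693,
  v_1 = u/||u|| ≈ (0.9665, -0.2567) (||v_1|| = 1).

λ_1 = 10.5311,  λ_2 = 2.4689;  v_1 ≈ (0.9665, -0.2567)


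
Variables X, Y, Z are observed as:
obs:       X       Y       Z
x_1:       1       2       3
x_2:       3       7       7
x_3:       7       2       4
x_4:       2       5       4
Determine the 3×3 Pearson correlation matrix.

Step 1 — column means:
  mean(X) = (1 + 3 + 7 + 2) / 4 = 13/4 = 3.25
  mean(Y) = (2 + 7 + 2 + 5) / 4 = 16/4 = 4
  mean(Z) = (3 + 7 + 4 + 4) / 4 = 18/4 = 4.5

Step 2 — sample variances and covariances s[i,j] = (1/(n-1)) · Σ_k (x_{k,i} - mean_i) · (x_{k,j} - mean_j), with n-1 = 3:
  s[X,X] = ((-2.25)·(-2.25) + (-0.25)·(-0.25) + (3.75)·(3.75) + (-1.25)·(-1.25)) / 3 = 20.75/3 = 6.9167
  s[X,Y] = ((-2.25)·(-2) + (-0.25)·(3) + (3.75)·(-2) + (-1.25)·(1)) / 3 = -5/3 = -1.6667
  s[X,Z] = ((-2.25)·(-1.5) + (-0.25)·(2.5) + (3.75)·(-0.5) + (-1.25)·(-0.5)) / 3 = 1.5/3 = 0.5
  s[Y,Y] = ((-2)·(-2) + (3)·(3) + (-2)·(-2) + (1)·(1)) / 3 = 18/3 = 6
  s[Y,Z] = ((-2)·(-1.5) + (3)·(2.5) + (-2)·(-0.5) + (1)·(-0.5)) / 3 = 11/3 = 3.6667
  s[Z,Z] = ((-1.5)·(-1.5) + (2.5)·(2.5) + (-0.5)·(-0.5) + (-0.5)·(-0.5)) / 3 = 9/3 = 3
  Sample standard deviations s_i = √(s[i,i]):
  s(X) = √(6.9167) = 2.63
  s(Y) = √(6) = 2.4495
  s(Z) = √(3) = 1.7321

Step 3 — r_{ij} = s_{ij} / (s_i · s_j):
  r[X,X] = 1 (diagonal).
  r[X,Y] = -1.6667 / (2.63 · 2.4495) = -1.6667 / 6.442 = -0.2587
  r[X,Z] = 0.5 / (2.63 · 1.7321) = 0.5 / 4.5552 = 0.1098
  r[Y,Y] = 1 (diagonal).
  r[Y,Z] = 3.6667 / (2.4495 · 1.7321) = 3.6667 / 4.2426 = 0.8642
  r[Z,Z] = 1 (diagonal).

R is symmetric with unit diagonal. Assembling:

R = [[1, -0.2587, 0.1098],
 [-0.2587, 1, 0.8642],
 [0.1098, 0.8642, 1]]


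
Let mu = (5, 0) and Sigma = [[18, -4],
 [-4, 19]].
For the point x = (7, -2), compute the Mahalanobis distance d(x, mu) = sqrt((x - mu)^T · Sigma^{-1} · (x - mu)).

Step 1 — centre the observation: (x - mu) = (2, -2).

Step 2 — invert Sigma. det(Sigma) = 18·19 - (-4)² = 326.
  Sigma^{-1} = (1/det) · [[d, -b], [-b, a]] = [[0.0583, 0.0123],
 [0.0123, 0.0552]].

Step 3 — form the quadratic (x - mu)^T · Sigma^{-1} · (x - mu):
  Sigma^{-1} · (x - mu) = (0.092, -0.0859).
  (x - mu)^T · [Sigma^{-1} · (x - mu)] = (2)·(0.092) + (-2)·(-0.0859) = 0.3558.

Step 4 — take square root: d = √(0.3558) ≈ 0.5965.

d(x, mu) = √(0.3558) ≈ 0.5965


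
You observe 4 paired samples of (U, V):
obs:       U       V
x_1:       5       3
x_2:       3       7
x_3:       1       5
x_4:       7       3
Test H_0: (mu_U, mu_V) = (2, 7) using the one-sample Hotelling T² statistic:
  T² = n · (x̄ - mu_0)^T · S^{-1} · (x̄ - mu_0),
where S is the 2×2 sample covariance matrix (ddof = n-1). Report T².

Step 1 — sample mean vector:
  mean(U) = (5 + 3 + 1 + 7) / 4 = 16/4 = 4
  mean(V) = (3 + 7 + 5 + 3) / 4 = 18/4 = 4.5
  x̄ = (4, 4.5),  deviation x̄ - mu_0 = (4, 4.5) - (2, 7) = (2, -2.5).

Step 2 — sample covariance matrix, S[i,j] = (1/(n-1)) · Σ_k (x_{k,i} - mean_i) · (x_{k,j} - mean_j), divisor n-1 = 3:
  S[U,U] = ((1)·(1) + (-1)·(-1) + (-3)·(-3) + (3)·(3)) / 3 = 20/3 = 6.6667
  S[U,V] = ((1)·(-1.5) + (-1)·(2.5) + (-3)·(0.5) + (3)·(-1.5)) / 3 = -10/3 = -3.3333
  S[V,V] = ((-1.5)·(-1.5) + (2.5)·(2.5) + (0.5)·(0.5) + (-1.5)·(-1.5)) / 3 = 11/3 = 3.6667
  S = [[6.6667, -3.3333],
 [-3.3333, 3.6667]].

Step 3 — invert S. det(S) = 6.6667·3.6667 - (-3.3333)² = 13.3333.
  S^{-1} = (1/det) · [[d, -b], [-b, a]] = [[0.275, 0.25],
 [0.25, 0.5]].

Step 4 — quadratic form (x̄ - mu_0)^T · S^{-1} · (x̄ - mu_0):
  S^{-1} · (x̄ - mu_0) = (-0.075, -0.75),
  (x̄ - mu_0)^T · [...] = (2)·(-0.075) + (-2.5)·(-0.75) = 1.725.

Step 5 — scale by n: T² = 4 · 1.725 = 6.9.

T² ≈ 6.9


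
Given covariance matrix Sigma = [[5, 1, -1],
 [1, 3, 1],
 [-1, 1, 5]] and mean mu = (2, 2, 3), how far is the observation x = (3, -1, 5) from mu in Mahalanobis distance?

Step 1 — centre the observation: (x - mu) = (1, -3, 2).

Step 2 — invert Sigma (cofactor / det for 3×3, or solve directly):
  Sigma^{-1} = [[0.2333, -0.1, 0.0667],
 [-0.1, 0.4, -0.1],
 [0.0667, -0.1, 0.2333]].

Step 3 — form the quadratic (x - mu)^T · Sigma^{-1} · (x - mu):
  Sigma^{-1} · (x - mu) = (0.6667, -1.5, 0.8333).
  (x - mu)^T · [Sigma^{-1} · (x - mu)] = (1)·(0.6667) + (-3)·(-1.5) + (2)·(0.8333) = 6.8333.

Step 4 — take square root: d = √(6.8333) ≈ 2.6141.

d(x, mu) = √(6.8333) ≈ 2.6141


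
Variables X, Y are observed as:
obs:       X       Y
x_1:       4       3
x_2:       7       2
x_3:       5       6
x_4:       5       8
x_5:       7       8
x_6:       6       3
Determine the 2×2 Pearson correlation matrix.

Step 1 — column means:
  mean(X) = (4 + 7 + 5 + 5 + 7 + 6) / 6 = 34/6 = 5.6667
  mean(Y) = (3 + 2 + 6 + 8 + 8 + 3) / 6 = 30/6 = 5

Step 2 — sample variances and covariances s[i,j] = (1/(n-1)) · Σ_k (x_{k,i} - mean_i) · (x_{k,j} - mean_j), with n-1 = 5:
  s[X,X] = ((-1.6667)·(-1.6667) + (1.3333)·(1.3333) + (-0.6667)·(-0.6667) + (-0.6667)·(-0.6667) + (1.3333)·(1.3333) + (0.3333)·(0.3333)) / 5 = 7.3333/5 = 1.4667
  s[X,Y] = ((-1.6667)·(-2) + (1.3333)·(-3) + (-0.6667)·(1) + (-0.6667)·(3) + (1.3333)·(3) + (0.3333)·(-2)) / 5 = 0/5 = 0
  s[Y,Y] = ((-2)·(-2) + (-3)·(-3) + (1)·(1) + (3)·(3) + (3)·(3) + (-2)·(-2)) / 5 = 36/5 = 7.2
  Sample standard deviations s_i = √(s[i,i]):
  s(X) = √(1.4667) = 1.2111
  s(Y) = √(7.2) = 2.6833

Step 3 — r_{ij} = s_{ij} / (s_i · s_j):
  r[X,X] = 1 (diagonal).
  r[X,Y] = 0 / (1.2111 · 2.6833) = 0 / 3.2496 = 0
  r[Y,Y] = 1 (diagonal).

R is symmetric with unit diagonal. Assembling:

R = [[1, 0],
 [0, 1]]


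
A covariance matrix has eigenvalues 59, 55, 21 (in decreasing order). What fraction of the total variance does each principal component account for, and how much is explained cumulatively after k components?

Step 1 — total variance = trace(Sigma) = Σ λ_i = 59 + 55 + 21 = 135.

Step 2 — fraction explained by component i = λ_i / Σ λ:
  PC1: 59/135 = 0.437
  PC2: 55/135 = 0.4074
  PC3: 21/135 = 0.1556

Step 3 — cumulative fraction after k components = (λ_1 + ... + λ_k) / Σ λ:
  k = 1: 59/135 = 0.437
  k = 2: (59 + 55)/135 = 114/135 = 0.8444
  k = 3: (59 + 55 + 21)/135 = 135/135 = 1

Summary (fraction, with percent):

explained: PC1 0.437 (43.7%), PC2 0.4074 (40.74%), PC3 0.1556 (15.56%);  cumulative: 0.437, 0.8444, 1


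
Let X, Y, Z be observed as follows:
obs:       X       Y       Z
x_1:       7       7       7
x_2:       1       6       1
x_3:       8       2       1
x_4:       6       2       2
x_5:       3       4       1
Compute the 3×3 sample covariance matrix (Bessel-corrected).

Step 1 — column means:
  mean(X) = (7 + 1 + 8 + 6 + 3) / 5 = 25/5 = 5
  mean(Y) = (7 + 6 + 2 + 2 + 4) / 5 = 21/5 = 4.2
  mean(Z) = (7 + 1 + 1 + 2 + 1) / 5 = 12/5 = 2.4

Step 2 — sample covariance S[i,j] = (1/(n-1)) · Σ_k (x_{k,i} - mean_i) · (x_{k,j} - mean_j), with n-1 = 4.
  S[X,X] = ((2)·(2) + (-4)·(-4) + (3)·(3) + (1)·(1) + (-2)·(-2)) / 4 = 34/4 = 8.5
  S[X,Y] = ((2)·(2.8) + (-4)·(1.8) + (3)·(-2.2) + (1)·(-2.2) + (-2)·(-0.2)) / 4 = -10/4 = -2.5
  S[X,Z] = ((2)·(4.6) + (-4)·(-1.4) + (3)·(-1.4) + (1)·(-0.4) + (-2)·(-1.4)) / 4 = 13/4 = 3.25
  S[Y,Y] = ((2.8)·(2.8) + (1.8)·(1.8) + (-2.2)·(-2.2) + (-2.2)·(-2.2) + (-0.2)·(-0.2)) / 4 = 20.8/4 = 5.2
  S[Y,Z] = ((2.8)·(4.6) + (1.8)·(-1.4) + (-2.2)·(-1.4) + (-2.2)·(-0.4) + (-0.2)·(-1.4)) / 4 = 14.6/4 = 3.65
  S[Z,Z] = ((4.6)·(4.6) + (-1.4)·(-1.4) + (-1.4)·(-1.4) + (-0.4)·(-0.4) + (-1.4)·(-1.4)) / 4 = 27.2/4 = 6.8

S is symmetric (S[j,i] = S[i,j]). Assembling:

S = [[8.5, -2.5, 3.25],
 [-2.5, 5.2, 3.65],
 [3.25, 3.65, 6.8]]


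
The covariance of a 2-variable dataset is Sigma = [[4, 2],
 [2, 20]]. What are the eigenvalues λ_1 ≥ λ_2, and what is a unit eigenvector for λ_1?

Step 1 — characteristic polynomial of 2×2 Sigma:
  det(Sigma - λI) = λ² - trace · λ + det = 0.
  trace = 4 + 20 = 24, det = 4·20 - (2)² = 76.
Step 2 — discriminant:
  Δ = trace² - 4·det = 576 - 304 = 272.
Step 3 — eigenvalues:
  λ = (trace ± √Δ)/2 = (24 ± 16.4924)/2,
  λ_1 = 20.2462,  λ_2 = 3.7538.

Step 4 — unit eigenvector for λ_1: solve (Sigma - λ_1 I)v = 0. First row:
  (4 - 20.2462)·v_x + (2)·v_y = 0, i.e. (-16.2462)·v_x + (2)·v_y = 0,
  so v ∝ (b, λ_1 - a) = (2, 16.2462) = u.
  ||u|| = √((2)² + (16.2462)²) = √(267.9394) ≈ 16.3689,
  v_1 = u/||u|| ≈ (0.1222, 0.9925) (||v_1|| = 1).

λ_1 = 20.2462,  λ_2 = 3.7538;  v_1 ≈ (0.1222, 0.9925)


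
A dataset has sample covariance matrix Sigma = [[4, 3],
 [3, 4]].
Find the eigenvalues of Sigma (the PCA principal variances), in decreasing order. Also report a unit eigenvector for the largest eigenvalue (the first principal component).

Step 1 — characteristic polynomial of 2×2 Sigma:
  det(Sigma - λI) = λ² - trace · λ + det = 0.
  trace = 4 + 4 = 8, det = 4·4 - (3)² = 7.
Step 2 — discriminant:
  Δ = trace² - 4·det = 64 - 28 = 36.
Step 3 — eigenvalues:
  λ = (trace ± √Δ)/2 = (8 ± 6)/2,
  λ_1 = 7,  λ_2 = 1.

Step 4 — unit eigenvector for λ_1: solve (Sigma - λ_1 I)v = 0. First row:
  (4 - 7)·v_x + (3)·v_y = 0, i.e. (-3)·v_x + (3)·v_y = 0,
  so v ∝ (b, λ_1 - a) = (3, 3) = u.
  ||u|| = √((3)² + (3)²) = √(18) ≈ 4.2426,
  v_1 = u/||u|| ≈ (0.7071, 0.7071) (||v_1|| = 1).

λ_1 = 7,  λ_2 = 1;  v_1 ≈ (0.7071, 0.7071)


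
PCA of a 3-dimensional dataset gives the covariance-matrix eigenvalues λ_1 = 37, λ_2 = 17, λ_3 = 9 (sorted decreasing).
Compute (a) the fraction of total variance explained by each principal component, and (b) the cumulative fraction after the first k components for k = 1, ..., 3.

Step 1 — total variance = trace(Sigma) = Σ λ_i = 37 + 17 + 9 = 63.

Step 2 — fraction explained by component i = λ_i / Σ λ:
  PC1: 37/63 = 0.5873
  PC2: 17/63 = 0.2698
  PC3: 9/63 = 0.1429

Step 3 — cumulative fraction after k components = (λ_1 + ... + λ_k) / Σ λ:
  k = 1: 37/63 = 0.5873
  k = 2: (37 + 17)/63 = 54/63 = 0.8571
  k = 3: (37 + 17 + 9)/63 = 63/63 = 1

Summary (fraction, with percent):

explained: PC1 0.5873 (58.73%), PC2 0.2698 (26.98%), PC3 0.1429 (14.29%);  cumulative: 0.5873, 0.8571, 1


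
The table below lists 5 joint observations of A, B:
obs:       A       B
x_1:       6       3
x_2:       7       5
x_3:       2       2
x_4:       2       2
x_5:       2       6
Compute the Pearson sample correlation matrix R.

Step 1 — column means:
  mean(A) = (6 + 7 + 2 + 2 + 2) / 5 = 19/5 = 3.8
  mean(B) = (3 + 5 + 2 + 2 + 6) / 5 = 18/5 = 3.6

Step 2 — sample variances and covariances s[i,j] = (1/(n-1)) · Σ_k (x_{k,i} - mean_i) · (x_{k,j} - mean_j), with n-1 = 4:
  s[A,A] = ((2.2)·(2.2) + (3.2)·(3.2) + (-1.8)·(-1.8) + (-1.8)·(-1.8) + (-1.8)·(-1.8)) / 4 = 24.8/4 = 6.2
  s[A,B] = ((2.2)·(-0.6) + (3.2)·(1.4) + (-1.8)·(-1.6) + (-1.8)·(-1.6) + (-1.8)·(2.4)) / 4 = 4.6/4 = 1.15
  s[B,B] = ((-0.6)·(-0.6) + (1.4)·(1.4) + (-1.6)·(-1.6) + (-1.6)·(-1.6) + (2.4)·(2.4)) / 4 = 13.2/4 = 3.3
  Sample standard deviations s_i = √(s[i,i]):
  s(A) = √(6.2) = 2.49
  s(B) = √(3.3) = 1.8166

Step 3 — r_{ij} = s_{ij} / (s_i · s_j):
  r[A,A] = 1 (diagonal).
  r[A,B] = 1.15 / (2.49 · 1.8166) = 1.15 / 4.5233 = 0.2542
  r[B,B] = 1 (diagonal).

R is symmetric with unit diagonal. Assembling:

R = [[1, 0.2542],
 [0.2542, 1]]


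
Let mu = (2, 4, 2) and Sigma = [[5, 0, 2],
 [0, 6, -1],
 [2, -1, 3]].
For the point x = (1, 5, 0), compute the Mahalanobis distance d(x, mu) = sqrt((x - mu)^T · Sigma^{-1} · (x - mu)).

Step 1 — centre the observation: (x - mu) = (-1, 1, -2).

Step 2 — invert Sigma (cofactor / det for 3×3, or solve directly):
  Sigma^{-1} = [[0.2787, -0.0328, -0.1967],
 [-0.0328, 0.1803, 0.082],
 [-0.1967, 0.082, 0.4918]].

Step 3 — form the quadratic (x - mu)^T · Sigma^{-1} · (x - mu):
  Sigma^{-1} · (x - mu) = (0.082, 0.0492, -0.7049).
  (x - mu)^T · [Sigma^{-1} · (x - mu)] = (-1)·(0.082) + (1)·(0.0492) + (-2)·(-0.7049) = 1.377.

Step 4 — take square root: d = √(1.377) ≈ 1.1735.

d(x, mu) = √(1.377) ≈ 1.1735


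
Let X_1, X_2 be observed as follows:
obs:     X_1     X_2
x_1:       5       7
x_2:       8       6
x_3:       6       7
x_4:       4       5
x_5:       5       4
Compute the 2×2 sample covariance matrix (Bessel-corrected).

Step 1 — column means:
  mean(X_1) = (5 + 8 + 6 + 4 + 5) / 5 = 28/5 = 5.6
  mean(X_2) = (7 + 6 + 7 + 5 + 4) / 5 = 29/5 = 5.8

Step 2 — sample covariance S[i,j] = (1/(n-1)) · Σ_k (x_{k,i} - mean_i) · (x_{k,j} - mean_j), with n-1 = 4.
  S[X_1,X_1] = ((-0.6)·(-0.6) + (2.4)·(2.4) + (0.4)·(0.4) + (-1.6)·(-1.6) + (-0.6)·(-0.6)) / 4 = 9.2/4 = 2.3
  S[X_1,X_2] = ((-0.6)·(1.2) + (2.4)·(0.2) + (0.4)·(1.2) + (-1.6)·(-0.8) + (-0.6)·(-1.8)) / 4 = 2.6/4 = 0.65
  S[X_2,X_2] = ((1.2)·(1.2) + (0.2)·(0.2) + (1.2)·(1.2) + (-0.8)·(-0.8) + (-1.8)·(-1.8)) / 4 = 6.8/4 = 1.7

S is symmetric (S[j,i] = S[i,j]). Assembling:

S = [[2.3, 0.65],
 [0.65, 1.7]]


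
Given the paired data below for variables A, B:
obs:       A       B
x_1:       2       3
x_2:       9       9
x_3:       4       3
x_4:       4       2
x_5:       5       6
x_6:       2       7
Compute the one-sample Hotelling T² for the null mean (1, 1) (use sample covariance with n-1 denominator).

Step 1 — sample mean vector:
  mean(A) = (2 + 9 + 4 + 4 + 5 + 2) / 6 = 26/6 = 4.3333
  mean(B) = (3 + 9 + 3 + 2 + 6 + 7) / 6 = 30/6 = 5
  x̄ = (4.3333, 5),  deviation x̄ - mu_0 = (4.3333, 5) - (1, 1) = (3.3333, 4).

Step 2 — sample covariance matrix, S[i,j] = (1/(n-1)) · Σ_k (x_{k,i} - mean_i) · (x_{k,j} - mean_j), divisor n-1 = 5:
  S[A,A] = ((-2.3333)·(-2.3333) + (4.6667)·(4.6667) + (-0.3333)·(-0.3333) + (-0.3333)·(-0.3333) + (0.6667)·(0.6667) + (-2.3333)·(-2.3333)) / 5 = 33.3333/5 = 6.6667
  S[A,B] = ((-2.3333)·(-2) + (4.6667)·(4) + (-0.3333)·(-2) + (-0.3333)·(-3) + (0.6667)·(1) + (-2.3333)·(2)) / 5 = 21/5 = 4.2
  S[B,B] = ((-2)·(-2) + (4)·(4) + (-2)·(-2) + (-3)·(-3) + (1)·(1) + (2)·(2)) / 5 = 38/5 = 7.6
  S = [[6.6667, 4.2],
 [4.2, 7.6]].

Step 3 — invert S. det(S) = 6.6667·7.6 - (4.2)² = 33.0267.
  S^{-1} = (1/det) · [[d, -b], [-b, a]] = [[0.2301, -0.1272],
 [-0.1272, 0.2019]].

Step 4 — quadratic form (x̄ - mu_0)^T · S^{-1} · (x̄ - mu_0):
  S^{-1} · (x̄ - mu_0) = (0.2584, 0.3835),
  (x̄ - mu_0)^T · [...] = (3.3333)·(0.2584) + (4)·(0.3835) = 2.3954.

Step 5 — scale by n: T² = 6 · 2.3954 = 14.3722.

T² ≈ 14.3722


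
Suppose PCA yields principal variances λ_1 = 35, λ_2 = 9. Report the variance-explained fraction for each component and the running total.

Step 1 — total variance = trace(Sigma) = Σ λ_i = 35 + 9 = 44.

Step 2 — fraction explained by component i = λ_i / Σ λ:
  PC1: 35/44 = 0.7955
  PC2: 9/44 = 0.2045

Step 3 — cumulative fraction after k components = (λ_1 + ... + λ_k) / Σ λ:
  k = 1: 35/44 = 0.7955
  k = 2: (35 + 9)/44 = 44/44 = 1

Summary (fraction, with percent):

explained: PC1 0.7955 (79.55%), PC2 0.2045 (20.45%);  cumulative: 0.7955, 1


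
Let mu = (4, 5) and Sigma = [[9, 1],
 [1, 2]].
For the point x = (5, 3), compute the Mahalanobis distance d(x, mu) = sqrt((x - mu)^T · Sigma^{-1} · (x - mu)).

Step 1 — centre the observation: (x - mu) = (1, -2).

Step 2 — invert Sigma. det(Sigma) = 9·2 - (1)² = 17.
  Sigma^{-1} = (1/det) · [[d, -b], [-b, a]] = [[0.1176, -0.0588],
 [-0.0588, 0.5294]].

Step 3 — form the quadratic (x - mu)^T · Sigma^{-1} · (x - mu):
  Sigma^{-1} · (x - mu) = (0.2353, -1.1176).
  (x - mu)^T · [Sigma^{-1} · (x - mu)] = (1)·(0.2353) + (-2)·(-1.1176) = 2.4706.

Step 4 — take square root: d = √(2.4706) ≈ 1.5718.

d(x, mu) = √(2.4706) ≈ 1.5718


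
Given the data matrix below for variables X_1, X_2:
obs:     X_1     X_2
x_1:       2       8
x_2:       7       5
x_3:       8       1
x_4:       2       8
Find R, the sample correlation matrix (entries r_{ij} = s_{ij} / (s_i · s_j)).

Step 1 — column means:
  mean(X_1) = (2 + 7 + 8 + 2) / 4 = 19/4 = 4.75
  mean(X_2) = (8 + 5 + 1 + 8) / 4 = 22/4 = 5.5

Step 2 — sample variances and covariances s[i,j] = (1/(n-1)) · Σ_k (x_{k,i} - mean_i) · (x_{k,j} - mean_j), with n-1 = 3:
  s[X_1,X_1] = ((-2.75)·(-2.75) + (2.25)·(2.25) + (3.25)·(3.25) + (-2.75)·(-2.75)) / 3 = 30.75/3 = 10.25
  s[X_1,X_2] = ((-2.75)·(2.5) + (2.25)·(-0.5) + (3.25)·(-4.5) + (-2.75)·(2.5)) / 3 = -29.5/3 = -9.8333
  s[X_2,X_2] = ((2.5)·(2.5) + (-0.5)·(-0.5) + (-4.5)·(-4.5) + (2.5)·(2.5)) / 3 = 33/3 = 11
  Sample standard deviations s_i = √(s[i,i]):
  s(X_1) = √(10.25) = 3.2016
  s(X_2) = √(11) = 3.3166

Step 3 — r_{ij} = s_{ij} / (s_i · s_j):
  r[X_1,X_1] = 1 (diagonal).
  r[X_1,X_2] = -9.8333 / (3.2016 · 3.3166) = -9.8333 / 10.6184 = -0.9261
  r[X_2,X_2] = 1 (diagonal).

R is symmetric with unit diagonal. Assembling:

R = [[1, -0.9261],
 [-0.9261, 1]]


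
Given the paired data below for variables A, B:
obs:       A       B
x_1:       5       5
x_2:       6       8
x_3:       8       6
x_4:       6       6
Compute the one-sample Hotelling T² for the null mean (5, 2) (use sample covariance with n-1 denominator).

Step 1 — sample mean vector:
  mean(A) = (5 + 6 + 8 + 6) / 4 = 25/4 = 6.25
  mean(B) = (5 + 8 + 6 + 6) / 4 = 25/4 = 6.25
  x̄ = (6.25, 6.25),  deviation x̄ - mu_0 = (6.25, 6.25) - (5, 2) = (1.25, 4.25).

Step 2 — sample covariance matrix, S[i,j] = (1/(n-1)) · Σ_k (x_{k,i} - mean_i) · (x_{k,j} - mean_j), divisor n-1 = 3:
  S[A,A] = ((-1.25)·(-1.25) + (-0.25)·(-0.25) + (1.75)·(1.75) + (-0.25)·(-0.25)) / 3 = 4.75/3 = 1.5833
  S[A,B] = ((-1.25)·(-1.25) + (-0.25)·(1.75) + (1.75)·(-0.25) + (-0.25)·(-0.25)) / 3 = 0.75/3 = 0.25
  S[B,B] = ((-1.25)·(-1.25) + (1.75)·(1.75) + (-0.25)·(-0.25) + (-0.25)·(-0.25)) / 3 = 4.75/3 = 1.5833
  S = [[1.5833, 0.25],
 [0.25, 1.5833]].

Step 3 — invert S. det(S) = 1.5833·1.5833 - (0.25)² = 2.4444.
  S^{-1} = (1/det) · [[d, -b], [-b, a]] = [[0.6477, -0.1023],
 [-0.1023, 0.6477]].

Step 4 — quadratic form (x̄ - mu_0)^T · S^{-1} · (x̄ - mu_0):
  S^{-1} · (x̄ - mu_0) = (0.375, 2.625),
  (x̄ - mu_0)^T · [...] = (1.25)·(0.375) + (4.25)·(2.625) = 11.625.

Step 5 — scale by n: T² = 4 · 11.625 = 46.5.

T² ≈ 46.5


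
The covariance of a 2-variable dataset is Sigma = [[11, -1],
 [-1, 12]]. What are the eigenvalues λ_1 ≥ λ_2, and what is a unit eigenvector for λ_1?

Step 1 — characteristic polynomial of 2×2 Sigma:
  det(Sigma - λI) = λ² - trace · λ + det = 0.
  trace = 11 + 12 = 23, det = 11·12 - (-1)² = 131.
Step 2 — discriminant:
  Δ = trace² - 4·det = 529 - 524 = 5.
Step 3 — eigenvalues:
  λ = (trace ± √Δ)/2 = (23 ± 2.2361)/2,
  λ_1 = 12.618,  λ_2 = 10.382.

Step 4 — unit eigenvector for λ_1: solve (Sigma - λ_1 I)v = 0. First row:
  (11 - 12.618)·v_x + (-1)·v_y = 0, i.e. (-1.618)·v_x + (-1)·v_y = 0,
  so v ∝ (b, λ_1 - a) = (-1, 1.618); multiply by -1 so the first entry is positive: u = (1, -1.618).
  ||u|| = √((1)² + (-1.618)²) = √(3.618) ≈ 1.9021,
  v_1 = u/||u|| ≈ (0.5257, -0.8507) (||v_1|| = 1).

λ_1 = 12.618,  λ_2 = 10.382;  v_1 ≈ (0.5257, -0.8507)


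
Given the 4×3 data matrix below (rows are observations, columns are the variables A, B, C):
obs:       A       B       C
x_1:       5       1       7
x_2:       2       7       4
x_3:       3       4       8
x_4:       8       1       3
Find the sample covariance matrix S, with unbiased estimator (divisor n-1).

Step 1 — column means:
  mean(A) = (5 + 2 + 3 + 8) / 4 = 18/4 = 4.5
  mean(B) = (1 + 7 + 4 + 1) / 4 = 13/4 = 3.25
  mean(C) = (7 + 4 + 8 + 3) / 4 = 22/4 = 5.5

Step 2 — sample covariance S[i,j] = (1/(n-1)) · Σ_k (x_{k,i} - mean_i) · (x_{k,j} - mean_j), with n-1 = 3.
  S[A,A] = ((0.5)·(0.5) + (-2.5)·(-2.5) + (-1.5)·(-1.5) + (3.5)·(3.5)) / 3 = 21/3 = 7
  S[A,B] = ((0.5)·(-2.25) + (-2.5)·(3.75) + (-1.5)·(0.75) + (3.5)·(-2.25)) / 3 = -19.5/3 = -6.5
  S[A,C] = ((0.5)·(1.5) + (-2.5)·(-1.5) + (-1.5)·(2.5) + (3.5)·(-2.5)) / 3 = -8/3 = -2.6667
  S[B,B] = ((-2.25)·(-2.25) + (3.75)·(3.75) + (0.75)·(0.75) + (-2.25)·(-2.25)) / 3 = 24.75/3 = 8.25
  S[B,C] = ((-2.25)·(1.5) + (3.75)·(-1.5) + (0.75)·(2.5) + (-2.25)·(-2.5)) / 3 = -1.5/3 = -0.5
  S[C,C] = ((1.5)·(1.5) + (-1.5)·(-1.5) + (2.5)·(2.5) + (-2.5)·(-2.5)) / 3 = 17/3 = 5.6667

S is symmetric (S[j,i] = S[i,j]). Assembling:

S = [[7, -6.5, -2.6667],
 [-6.5, 8.25, -0.5],
 [-2.6667, -0.5, 5.6667]]


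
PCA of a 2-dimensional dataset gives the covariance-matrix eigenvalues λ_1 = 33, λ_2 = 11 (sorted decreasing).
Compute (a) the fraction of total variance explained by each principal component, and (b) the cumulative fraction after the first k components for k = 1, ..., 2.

Step 1 — total variance = trace(Sigma) = Σ λ_i = 33 + 11 = 44.

Step 2 — fraction explained by component i = λ_i / Σ λ:
  PC1: 33/44 = 0.75
  PC2: 11/44 = 0.25

Step 3 — cumulative fraction after k components = (λ_1 + ... + λ_k) / Σ λ:
  k = 1: 33/44 = 0.75
  k = 2: (33 + 11)/44 = 44/44 = 1

Summary (fraction, with percent):

explained: PC1 0.75 (75%), PC2 0.25 (25%);  cumulative: 0.75, 1


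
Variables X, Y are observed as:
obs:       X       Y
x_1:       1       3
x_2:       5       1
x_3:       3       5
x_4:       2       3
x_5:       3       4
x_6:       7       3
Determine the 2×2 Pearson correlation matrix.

Step 1 — column means:
  mean(X) = (1 + 5 + 3 + 2 + 3 + 7) / 6 = 21/6 = 3.5
  mean(Y) = (3 + 1 + 5 + 3 + 4 + 3) / 6 = 19/6 = 3.1667

Step 2 — sample variances and covariances s[i,j] = (1/(n-1)) · Σ_k (x_{k,i} - mean_i) · (x_{k,j} - mean_j), with n-1 = 5:
  s[X,X] = ((-2.5)·(-2.5) + (1.5)·(1.5) + (-0.5)·(-0.5) + (-1.5)·(-1.5) + (-0.5)·(-0.5) + (3.5)·(3.5)) / 5 = 23.5/5 = 4.7
  s[X,Y] = ((-2.5)·(-0.1667) + (1.5)·(-2.1667) + (-0.5)·(1.8333) + (-1.5)·(-0.1667) + (-0.5)·(0.8333) + (3.5)·(-0.1667)) / 5 = -4.5/5 = -0.9
  s[Y,Y] = ((-0.1667)·(-0.1667) + (-2.1667)·(-2.1667) + (1.8333)·(1.8333) + (-0.1667)·(-0.1667) + (0.8333)·(0.8333) + (-0.1667)·(-0.1667)) / 5 = 8.8333/5 = 1.7667
  Sample standard deviations s_i = √(s[i,i]):
  s(X) = √(4.7) = 2.1679
  s(Y) = √(1.7667) = 1.3292

Step 3 — r_{ij} = s_{ij} / (s_i · s_j):
  r[X,X] = 1 (diagonal).
  r[X,Y] = -0.9 / (2.1679 · 1.3292) = -0.9 / 2.8816 = -0.3123
  r[Y,Y] = 1 (diagonal).

R is symmetric with unit diagonal. Assembling:

R = [[1, -0.3123],
 [-0.3123, 1]]


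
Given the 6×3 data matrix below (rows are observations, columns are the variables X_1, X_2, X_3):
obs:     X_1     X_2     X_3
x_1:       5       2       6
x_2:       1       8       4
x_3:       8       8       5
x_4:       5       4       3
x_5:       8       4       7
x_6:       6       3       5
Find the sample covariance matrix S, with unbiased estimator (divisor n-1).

Step 1 — column means:
  mean(X_1) = (5 + 1 + 8 + 5 + 8 + 6) / 6 = 33/6 = 5.5
  mean(X_2) = (2 + 8 + 8 + 4 + 4 + 3) / 6 = 29/6 = 4.8333
  mean(X_3) = (6 + 4 + 5 + 3 + 7 + 5) / 6 = 30/6 = 5

Step 2 — sample covariance S[i,j] = (1/(n-1)) · Σ_k (x_{k,i} - mean_i) · (x_{k,j} - mean_j), with n-1 = 5.
  S[X_1,X_1] = ((-0.5)·(-0.5) + (-4.5)·(-4.5) + (2.5)·(2.5) + (-0.5)·(-0.5) + (2.5)·(2.5) + (0.5)·(0.5)) / 5 = 33.5/5 = 6.7
  S[X_1,X_2] = ((-0.5)·(-2.8333) + (-4.5)·(3.1667) + (2.5)·(3.1667) + (-0.5)·(-0.8333) + (2.5)·(-0.8333) + (0.5)·(-1.8333)) / 5 = -7.5/5 = -1.5
  S[X_1,X_3] = ((-0.5)·(1) + (-4.5)·(-1) + (2.5)·(0) + (-0.5)·(-2) + (2.5)·(2) + (0.5)·(0)) / 5 = 10/5 = 2
  S[X_2,X_2] = ((-2.8333)·(-2.8333) + (3.1667)·(3.1667) + (3.1667)·(3.1667) + (-0.8333)·(-0.8333) + (-0.8333)·(-0.8333) + (-1.8333)·(-1.8333)) / 5 = 32.8333/5 = 6.5667
  S[X_2,X_3] = ((-2.8333)·(1) + (3.1667)·(-1) + (3.1667)·(0) + (-0.8333)·(-2) + (-0.8333)·(2) + (-1.8333)·(0)) / 5 = -6/5 = -1.2
  S[X_3,X_3] = ((1)·(1) + (-1)·(-1) + (0)·(0) + (-2)·(-2) + (2)·(2) + (0)·(0)) / 5 = 10/5 = 2

S is symmetric (S[j,i] = S[i,j]). Assembling:

S = [[6.7, -1.5, 2],
 [-1.5, 6.5667, -1.2],
 [2, -1.2, 2]]


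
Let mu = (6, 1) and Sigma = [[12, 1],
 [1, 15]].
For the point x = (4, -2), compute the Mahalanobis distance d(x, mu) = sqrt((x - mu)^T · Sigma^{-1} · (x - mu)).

Step 1 — centre the observation: (x - mu) = (-2, -3).

Step 2 — invert Sigma. det(Sigma) = 12·15 - (1)² = 179.
  Sigma^{-1} = (1/det) · [[d, -b], [-b, a]] = [[0.0838, -0.0056],
 [-0.0056, 0.067]].

Step 3 — form the quadratic (x - mu)^T · Sigma^{-1} · (x - mu):
  Sigma^{-1} · (x - mu) = (-0.1508, -0.1899).
  (x - mu)^T · [Sigma^{-1} · (x - mu)] = (-2)·(-0.1508) + (-3)·(-0.1899) = 0.8715.

Step 4 — take square root: d = √(0.8715) ≈ 0.9335.

d(x, mu) = √(0.8715) ≈ 0.9335


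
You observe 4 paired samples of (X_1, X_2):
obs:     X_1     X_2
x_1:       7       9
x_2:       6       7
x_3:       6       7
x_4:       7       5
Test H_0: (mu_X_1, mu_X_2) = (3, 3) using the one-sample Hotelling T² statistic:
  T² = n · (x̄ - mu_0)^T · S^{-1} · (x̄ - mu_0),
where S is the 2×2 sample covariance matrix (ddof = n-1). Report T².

Step 1 — sample mean vector:
  mean(X_1) = (7 + 6 + 6 + 7) / 4 = 26/4 = 6.5
  mean(X_2) = (9 + 7 + 7 + 5) / 4 = 28/4 = 7
  x̄ = (6.5, 7),  deviation x̄ - mu_0 = (6.5, 7) - (3, 3) = (3.5, 4).

Step 2 — sample covariance matrix, S[i,j] = (1/(n-1)) · Σ_k (x_{k,i} - mean_i) · (x_{k,j} - mean_j), divisor n-1 = 3:
  S[X_1,X_1] = ((0.5)·(0.5) + (-0.5)·(-0.5) + (-0.5)·(-0.5) + (0.5)·(0.5)) / 3 = 1/3 = 0.3333
  S[X_1,X_2] = ((0.5)·(2) + (-0.5)·(0) + (-0.5)·(0) + (0.5)·(-2)) / 3 = 0/3 = 0
  S[X_2,X_2] = ((2)·(2) + (0)·(0) + (0)·(0) + (-2)·(-2)) / 3 = 8/3 = 2.6667
  S = [[0.3333, 0],
 [0, 2.6667]].

Step 3 — invert S. det(S) = 0.3333·2.6667 - (0)² = 0.8889.
  S^{-1} = (1/det) · [[d, -b], [-b, a]] = [[3, 0],
 [0, 0.375]].

Step 4 — quadratic form (x̄ - mu_0)^T · S^{-1} · (x̄ - mu_0):
  S^{-1} · (x̄ - mu_0) = (10.5, 1.5),
  (x̄ - mu_0)^T · [...] = (3.5)·(10.5) + (4)·(1.5) = 42.75.

Step 5 — scale by n: T² = 4 · 42.75 = 171.

T² ≈ 171


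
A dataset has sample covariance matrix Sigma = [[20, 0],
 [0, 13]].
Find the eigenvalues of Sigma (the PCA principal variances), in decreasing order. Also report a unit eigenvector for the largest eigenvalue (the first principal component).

Step 1 — characteristic polynomial of 2×2 Sigma:
  det(Sigma - λI) = λ² - trace · λ + det = 0.
  trace = 20 + 13 = 33, det = 20·13 - (0)² = 260.
Step 2 — discriminant:
  Δ = trace² - 4·det = 1089 - 1040 = 49.
Step 3 — eigenvalues:
  λ = (trace ± √Δ)/2 = (33 ± 7)/2,
  λ_1 = 20,  λ_2 = 13.

Step 4 — unit eigenvector for λ_1: Sigma is diagonal, so its eigenvectors are the coordinate axes. λ_1 = 20 is the diagonal entry on the first coordinate axis, hence
  v_1 = (1, 0) (||v_1|| = 1).

λ_1 = 20,  λ_2 = 13;  v_1 ≈ (1, 0)


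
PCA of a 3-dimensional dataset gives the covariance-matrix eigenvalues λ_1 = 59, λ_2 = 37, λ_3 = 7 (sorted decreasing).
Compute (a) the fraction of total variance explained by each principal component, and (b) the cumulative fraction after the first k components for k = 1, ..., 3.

Step 1 — total variance = trace(Sigma) = Σ λ_i = 59 + 37 + 7 = 103.

Step 2 — fraction explained by component i = λ_i / Σ λ:
  PC1: 59/103 = 0.5728
  PC2: 37/103 = 0.3592
  PC3: 7/103 = 0.068

Step 3 — cumulative fraction after k components = (λ_1 + ... + λ_k) / Σ λ:
  k = 1: 59/103 = 0.5728
  k = 2: (59 + 37)/103 = 96/103 = 0.932
  k = 3: (59 + 37 + 7)/103 = 103/103 = 1

Summary (fraction, with percent):

explained: PC1 0.5728 (57.28%), PC2 0.3592 (35.92%), PC3 0.068 (6.8%);  cumulative: 0.5728, 0.932, 1


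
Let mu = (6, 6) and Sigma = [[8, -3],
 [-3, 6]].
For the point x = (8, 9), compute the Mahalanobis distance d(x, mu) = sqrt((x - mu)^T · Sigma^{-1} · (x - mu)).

Step 1 — centre the observation: (x - mu) = (2, 3).

Step 2 — invert Sigma. det(Sigma) = 8·6 - (-3)² = 39.
  Sigma^{-1} = (1/det) · [[d, -b], [-b, a]] = [[0.1538, 0.0769],
 [0.0769, 0.2051]].

Step 3 — form the quadratic (x - mu)^T · Sigma^{-1} · (x - mu):
  Sigma^{-1} · (x - mu) = (0.5385, 0.7692).
  (x - mu)^T · [Sigma^{-1} · (x - mu)] = (2)·(0.5385) + (3)·(0.7692) = 3.3846.

Step 4 — take square root: d = √(3.3846) ≈ 1.8397.

d(x, mu) = √(3.3846) ≈ 1.8397


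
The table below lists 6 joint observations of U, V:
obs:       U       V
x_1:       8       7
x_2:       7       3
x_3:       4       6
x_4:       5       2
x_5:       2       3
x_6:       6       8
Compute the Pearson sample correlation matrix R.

Step 1 — column means:
  mean(U) = (8 + 7 + 4 + 5 + 2 + 6) / 6 = 32/6 = 5.3333
  mean(V) = (7 + 3 + 6 + 2 + 3 + 8) / 6 = 29/6 = 4.8333

Step 2 — sample variances and covariances s[i,j] = (1/(n-1)) · Σ_k (x_{k,i} - mean_i) · (x_{k,j} - mean_j), with n-1 = 5:
  s[U,U] = ((2.6667)·(2.6667) + (1.6667)·(1.6667) + (-1.3333)·(-1.3333) + (-0.3333)·(-0.3333) + (-3.3333)·(-3.3333) + (0.6667)·(0.6667)) / 5 = 23.3333/5 = 4.6667
  s[U,V] = ((2.6667)·(2.1667) + (1.6667)·(-1.8333) + (-1.3333)·(1.1667) + (-0.3333)·(-2.8333) + (-3.3333)·(-1.8333) + (0.6667)·(3.1667)) / 5 = 10.3333/5 = 2.0667
  s[V,V] = ((2.1667)·(2.1667) + (-1.8333)·(-1.8333) + (1.1667)·(1.1667) + (-2.8333)·(-2.8333) + (-1.8333)·(-1.8333) + (3.1667)·(3.1667)) / 5 = 30.8333/5 = 6.1667
  Sample standard deviations s_i = √(s[i,i]):
  s(U) = √(4.6667) = 2.1602
  s(V) = √(6.1667) = 2.4833

Step 3 — r_{ij} = s_{ij} / (s_i · s_j):
  r[U,U] = 1 (diagonal).
  r[U,V] = 2.0667 / (2.1602 · 2.4833) = 2.0667 / 5.3645 = 0.3852
  r[V,V] = 1 (diagonal).

R is symmetric with unit diagonal. Assembling:

R = [[1, 0.3852],
 [0.3852, 1]]


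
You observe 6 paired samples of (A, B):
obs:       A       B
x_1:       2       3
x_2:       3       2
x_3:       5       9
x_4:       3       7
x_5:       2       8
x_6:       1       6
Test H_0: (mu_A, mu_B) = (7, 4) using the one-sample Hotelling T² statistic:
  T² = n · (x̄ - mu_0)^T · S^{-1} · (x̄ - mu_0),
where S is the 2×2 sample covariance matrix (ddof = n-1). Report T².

Step 1 — sample mean vector:
  mean(A) = (2 + 3 + 5 + 3 + 2 + 1) / 6 = 16/6 = 2.6667
  mean(B) = (3 + 2 + 9 + 7 + 8 + 6) / 6 = 35/6 = 5.8333
  x̄ = (2.6667, 5.8333),  deviation x̄ - mu_0 = (2.6667, 5.8333) - (7, 4) = (-4.3333, 1.8333).

Step 2 — sample covariance matrix, S[i,j] = (1/(n-1)) · Σ_k (x_{k,i} - mean_i) · (x_{k,j} - mean_j), divisor n-1 = 5:
  S[A,A] = ((-0.6667)·(-0.6667) + (0.3333)·(0.3333) + (2.3333)·(2.3333) + (0.3333)·(0.3333) + (-0.6667)·(-0.6667) + (-1.6667)·(-1.6667)) / 5 = 9.3333/5 = 1.8667
  S[A,B] = ((-0.6667)·(-2.8333) + (0.3333)·(-3.8333) + (2.3333)·(3.1667) + (0.3333)·(1.1667) + (-0.6667)·(2.1667) + (-1.6667)·(0.1667)) / 5 = 6.6667/5 = 1.3333
  S[B,B] = ((-2.8333)·(-2.8333) + (-3.8333)·(-3.8333) + (3.1667)·(3.1667) + (1.1667)·(1.1667) + (2.1667)·(2.1667) + (0.1667)·(0.1667)) / 5 = 38.8333/5 = 7.7667
  S = [[1.8667, 1.3333],
 [1.3333, 7.7667]].

Step 3 — invert S. det(S) = 1.8667·7.7667 - (1.3333)² = 12.72.
  S^{-1} = (1/det) · [[d, -b], [-b, a]] = [[0.6106, -0.1048],
 [-0.1048, 0.1468]].

Step 4 — quadratic form (x̄ - mu_0)^T · S^{-1} · (x̄ - mu_0):
  S^{-1} · (x̄ - mu_0) = (-2.8381, 0.7233),
  (x̄ - mu_0)^T · [...] = (-4.3333)·(-2.8381) + (1.8333)·(0.7233) = 13.6242.

Step 5 — scale by n: T² = 6 · 13.6242 = 81.7453.

T² ≈ 81.7453


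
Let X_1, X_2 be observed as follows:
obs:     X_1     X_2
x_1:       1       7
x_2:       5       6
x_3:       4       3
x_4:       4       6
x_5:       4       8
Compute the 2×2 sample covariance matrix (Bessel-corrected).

Step 1 — column means:
  mean(X_1) = (1 + 5 + 4 + 4 + 4) / 5 = 18/5 = 3.6
  mean(X_2) = (7 + 6 + 3 + 6 + 8) / 5 = 30/5 = 6

Step 2 — sample covariance S[i,j] = (1/(n-1)) · Σ_k (x_{k,i} - mean_i) · (x_{k,j} - mean_j), with n-1 = 4.
  S[X_1,X_1] = ((-2.6)·(-2.6) + (1.4)·(1.4) + (0.4)·(0.4) + (0.4)·(0.4) + (0.4)·(0.4)) / 4 = 9.2/4 = 2.3
  S[X_1,X_2] = ((-2.6)·(1) + (1.4)·(0) + (0.4)·(-3) + (0.4)·(0) + (0.4)·(2)) / 4 = -3/4 = -0.75
  S[X_2,X_2] = ((1)·(1) + (0)·(0) + (-3)·(-3) + (0)·(0) + (2)·(2)) / 4 = 14/4 = 3.5

S is symmetric (S[j,i] = S[i,j]). Assembling:

S = [[2.3, -0.75],
 [-0.75, 3.5]]


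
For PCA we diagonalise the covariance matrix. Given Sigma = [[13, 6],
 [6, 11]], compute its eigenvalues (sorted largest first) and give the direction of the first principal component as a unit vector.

Step 1 — characteristic polynomial of 2×2 Sigma:
  det(Sigma - λI) = λ² - trace · λ + det = 0.
  trace = 13 + 11 = 24, det = 13·11 - (6)² = 107.
Step 2 — discriminant:
  Δ = trace² - 4·det = 576 - 428 = 148.
Step 3 — eigenvalues:
  λ = (trace ± √Δ)/2 = (24 ± 12.1655)/2,
  λ_1 = 18.0828,  λ_2 = 5.9172.

Step 4 — unit eigenvector for λ_1: solve (Sigma - λ_1 I)v = 0. First row:
  (13 - 18.0828)·v_x + (6)·v_y = 0, i.e. (-5.0828)·v_x + (6)·v_y = 0,
  so v ∝ (b, λ_1 - a) = (6, 5.0828) = u.
  ||u|| = √((6)² + (5.0828)²) = √(61.8345) ≈ 7.8635,
  v_1 = u/||u|| ≈ (0.763, 0.6464) (||v_1|| = 1).

λ_1 = 18.0828,  λ_2 = 5.9172;  v_1 ≈ (0.763, 0.6464)


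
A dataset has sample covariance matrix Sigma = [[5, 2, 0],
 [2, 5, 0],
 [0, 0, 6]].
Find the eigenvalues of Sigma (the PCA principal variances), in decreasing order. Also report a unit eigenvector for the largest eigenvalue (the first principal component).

Step 1 — characteristic polynomial p(λ) = det(λI - Sigma) = λ³ - tr·λ² + c_1·λ - det, where tr = trace, c_1 = sum of the principal 2×2 minors, det = det(Sigma):
  tr = 5 + 5 + 6 = 16,
  c_1 = (5·5 - (2)²) + (5·6 - (0)²) + (5·6 - (0)²) = 21 + 30 + 30 = 81,
  det = 5·(5·6 - (0)²) - (2)·((2)·6 - (0)·(0)) + (0)·((2)·(0) - 5·(0)) = 5·(30) - (2)·(12) + (0)·(0) = 126.
  So p(λ) = λ³ - 16λ² + 81λ - 126.
Step 2 — look for an integer root (rational root theorem: any rational root is an integer divisor of 126). Testing λ = 3:
  p(3) = 27 - 144 + 243 - 126 = 0  ✓
  Dividing out (λ - 3): p(λ) = (λ - 3)(λ² - 13λ + 42).
Step 3 — remaining eigenvalues from the quadratic λ² - 13λ + 42 = 0:
  Δ = 13² - 4·42 = 169 - 168 = 1,  λ = (13 ± √1)/2 = (13 ± 1)/2 = 7 or 6.
  Sorted: λ_1 = 7,  λ_2 = 6,  λ_3 = 3  (check: sum = 16 = tr ✓).

Step 4 — unit eigenvector for λ_1 = 7: v spans the null space of (Sigma - λ_1 I), whose rows are
  r_1 = (-2, 2, 0),  r_2 = (2, -2, 0),  r_3 = (0, 0, -1).
  v is orthogonal to every row, so take v ∝ r_1 × r_3 = ((2)·(-1) - (0)·(0), (0)·(0) - (-2)·(-1), (-2)·(0) - (2)·(0)) = (-2, -2, 0).
  Rescale (divide by 2; multiply by -1 so the first nonzero entry is positive): u = (1, 1, 0).
  ||u|| = √((1)² + (1)² + (0)²) = √(2) ≈ 1.4142,  v_1 = u/||u|| ≈ (0.7071, 0.7071, 0) (||v_1|| = 1).

λ_1 = 7,  λ_2 = 6,  λ_3 = 3;  v_1 ≈ (0.7071, 0.7071, 0)


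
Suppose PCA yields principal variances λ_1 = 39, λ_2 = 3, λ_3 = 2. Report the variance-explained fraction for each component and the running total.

Step 1 — total variance = trace(Sigma) = Σ λ_i = 39 + 3 + 2 = 44.

Step 2 — fraction explained by component i = λ_i / Σ λ:
  PC1: 39/44 = 0.8864
  PC2: 3/44 = 0.0682
  PC3: 2/44 = 0.0455

Step 3 — cumulative fraction after k components = (λ_1 + ... + λ_k) / Σ λ:
  k = 1: 39/44 = 0.8864
  k = 2: (39 + 3)/44 = 42/44 = 0.9545
  k = 3: (39 + 3 + 2)/44 = 44/44 = 1

Summary (fraction, with percent):

explained: PC1 0.8864 (88.64%), PC2 0.0682 (6.82%), PC3 0.0455 (4.55%);  cumulative: 0.8864, 0.9545, 1


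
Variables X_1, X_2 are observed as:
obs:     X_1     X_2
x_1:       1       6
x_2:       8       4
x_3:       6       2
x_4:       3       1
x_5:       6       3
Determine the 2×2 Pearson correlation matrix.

Step 1 — column means:
  mean(X_1) = (1 + 8 + 6 + 3 + 6) / 5 = 24/5 = 4.8
  mean(X_2) = (6 + 4 + 2 + 1 + 3) / 5 = 16/5 = 3.2

Step 2 — sample variances and covariances s[i,j] = (1/(n-1)) · Σ_k (x_{k,i} - mean_i) · (x_{k,j} - mean_j), with n-1 = 4:
  s[X_1,X_1] = ((-3.8)·(-3.8) + (3.2)·(3.2) + (1.2)·(1.2) + (-1.8)·(-1.8) + (1.2)·(1.2)) / 4 = 30.8/4 = 7.7
  s[X_1,X_2] = ((-3.8)·(2.8) + (3.2)·(0.8) + (1.2)·(-1.2) + (-1.8)·(-2.2) + (1.2)·(-0.2)) / 4 = -5.8/4 = -1.45
  s[X_2,X_2] = ((2.8)·(2.8) + (0.8)·(0.8) + (-1.2)·(-1.2) + (-2.2)·(-2.2) + (-0.2)·(-0.2)) / 4 = 14.8/4 = 3.7
  Sample standard deviations s_i = √(s[i,i]):
  s(X_1) = √(7.7) = 2.7749
  s(X_2) = √(3.7) = 1.9235

Step 3 — r_{ij} = s_{ij} / (s_i · s_j):
  r[X_1,X_1] = 1 (diagonal).
  r[X_1,X_2] = -1.45 / (2.7749 · 1.9235) = -1.45 / 5.3376 = -0.2717
  r[X_2,X_2] = 1 (diagonal).

R is symmetric with unit diagonal. Assembling:

R = [[1, -0.2717],
 [-0.2717, 1]]
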